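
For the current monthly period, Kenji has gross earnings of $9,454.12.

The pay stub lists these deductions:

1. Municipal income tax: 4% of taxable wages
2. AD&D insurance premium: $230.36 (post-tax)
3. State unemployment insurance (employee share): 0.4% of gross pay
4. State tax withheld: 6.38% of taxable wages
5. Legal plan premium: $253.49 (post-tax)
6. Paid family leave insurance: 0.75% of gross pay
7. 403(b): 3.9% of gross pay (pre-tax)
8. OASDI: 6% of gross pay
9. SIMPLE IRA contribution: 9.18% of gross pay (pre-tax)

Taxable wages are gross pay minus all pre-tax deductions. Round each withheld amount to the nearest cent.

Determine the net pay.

SIMPLE IRA contribution: $9,454.12 × 0.0918 = $867.89
403(b): $9,454.12 × 0.039 = $368.71
Pre-tax total = $867.89 + $368.71 = $1,236.60
Taxable wages = $9,454.12 − $1,236.60 = $8,217.52
State tax withheld: $8,217.52 × 0.0638 = $524.28
Municipal income tax: $8,217.52 × 0.04 = $328.70
State unemployment insurance (employee share): $9,454.12 × 0.004 = $37.82
OASDI: $9,454.12 × 0.06 = $567.25
Paid family leave insurance: $9,454.12 × 0.0075 = $70.91
Legal plan premium: $253.49
AD&D insurance premium: $230.36
Total deductions = $867.89 + $368.71 + $524.28 + $328.70 + $37.82 + $567.25 + $70.91 + $253.49 + $230.36 = $3,249.41
Net pay = $9,454.12 − $3,249.41 = $6,204.71

$6,204.71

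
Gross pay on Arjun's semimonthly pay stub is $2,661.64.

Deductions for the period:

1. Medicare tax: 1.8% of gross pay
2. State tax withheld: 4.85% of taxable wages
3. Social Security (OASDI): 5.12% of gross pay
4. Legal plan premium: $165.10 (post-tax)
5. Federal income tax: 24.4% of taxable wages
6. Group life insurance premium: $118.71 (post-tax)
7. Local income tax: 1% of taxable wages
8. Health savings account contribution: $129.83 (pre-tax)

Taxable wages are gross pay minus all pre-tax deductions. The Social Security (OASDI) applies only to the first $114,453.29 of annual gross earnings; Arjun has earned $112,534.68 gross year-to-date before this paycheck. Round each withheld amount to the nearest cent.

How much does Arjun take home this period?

$1,335.99

Health savings account contribution: $129.83
Taxable wages = $2,661.64 − $129.83 = $2,531.81
Local income tax: $2,531.81 × 0.01 = $25.32
State tax withheld: $2,531.81 × 0.0485 = $122.79
Federal income tax: $2,531.81 × 0.244 = $617.76
Social Security (OASDI): only $114,453.29 − $112,534.68 = $1,918.61 of this check is subject → $1,918.61 × 0.0512 = $98.23
Medicare tax: $2,661.64 × 0.018 = $47.91
Group life insurance premium: $118.71
Legal plan premium: $165.10
Total deductions = $129.83 + $25.32 + $122.79 + $617.76 + $98.23 + $47.91 + $118.71 + $165.10 = $1,325.65
Net pay = $2,661.64 − $1,325.65 = $1,335.99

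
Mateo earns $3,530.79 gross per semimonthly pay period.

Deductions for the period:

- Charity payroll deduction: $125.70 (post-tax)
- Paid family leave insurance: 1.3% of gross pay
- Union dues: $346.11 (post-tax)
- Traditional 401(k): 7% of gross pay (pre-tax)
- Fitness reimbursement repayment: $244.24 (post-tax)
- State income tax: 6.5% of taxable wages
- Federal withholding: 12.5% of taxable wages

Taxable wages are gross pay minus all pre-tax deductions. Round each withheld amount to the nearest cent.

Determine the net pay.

Traditional 401(k): $3,530.79 × 0.07 = $247.16
Taxable wages = $3,530.79 − $247.16 = $3,283.63
Federal withholding: $3,283.63 × 0.125 = $410.45
State income tax: $3,283.63 × 0.065 = $213.44
Paid family leave insurance: $3,530.79 × 0.013 = $45.90
Charity payroll deduction: $125.70
Fitness reimbursement repayment: $244.24
Union dues: $346.11
Total deductions = $247.16 + $410.45 + $213.44 + $45.90 + $125.70 + $244.24 + $346.11 = $1,633.00
Net pay = $3,530.79 − $1,633.00 = $1,897.79

$1,897.79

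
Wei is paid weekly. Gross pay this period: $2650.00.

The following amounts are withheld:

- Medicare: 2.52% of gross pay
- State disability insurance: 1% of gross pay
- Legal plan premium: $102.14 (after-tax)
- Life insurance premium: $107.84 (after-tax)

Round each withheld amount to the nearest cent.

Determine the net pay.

Medicare: $2650.00 × 0.0252 = $66.78
State disability insurance: $2650.00 × 0.01 = $26.50
Legal plan premium: $102.14
Life insurance premium: $107.84
Total deductions = $66.78 + $26.50 + $102.14 + $107.84 = $303.26
Net pay = $2650.00 − $303.26 = $2346.74

$2346.74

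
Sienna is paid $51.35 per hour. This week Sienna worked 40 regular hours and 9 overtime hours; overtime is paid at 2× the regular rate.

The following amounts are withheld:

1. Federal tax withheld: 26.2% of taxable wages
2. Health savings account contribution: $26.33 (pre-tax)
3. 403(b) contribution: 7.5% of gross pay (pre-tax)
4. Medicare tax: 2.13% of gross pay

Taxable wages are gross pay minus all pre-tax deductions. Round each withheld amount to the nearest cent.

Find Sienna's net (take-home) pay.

Regular pay: 40 × $51.35 = $2,054.00
Overtime pay: 9 × $51.35 × 2 = $924.30
Gross pay = $2,054.00 + $924.30 = $2,978.30
403(b) contribution: $2,978.30 × 0.075 = $223.37
Health savings account contribution: $26.33
Pre-tax total = $223.37 + $26.33 = $249.70
Taxable wages = $2,978.30 − $249.70 = $2,728.60
Federal tax withheld: $2,728.60 × 0.262 = $714.89
Medicare tax: $2,978.30 × 0.0213 = $63.44
Total deductions = $223.37 + $26.33 + $714.89 + $63.44 = $1,028.03
Net pay = $2,978.30 − $1,028.03 = $1,950.27

$1,950.27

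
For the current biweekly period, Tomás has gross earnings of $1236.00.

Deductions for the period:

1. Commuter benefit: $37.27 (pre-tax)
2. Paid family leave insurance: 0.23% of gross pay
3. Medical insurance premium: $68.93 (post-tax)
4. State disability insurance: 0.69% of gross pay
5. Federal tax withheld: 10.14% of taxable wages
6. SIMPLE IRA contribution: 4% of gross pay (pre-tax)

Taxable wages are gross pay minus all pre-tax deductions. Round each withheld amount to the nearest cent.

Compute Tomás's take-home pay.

SIMPLE IRA contribution: $1236.00 × 0.04 = $49.44
Commuter benefit: $37.27
Pre-tax total = $49.44 + $37.27 = $86.71
Taxable wages = $1236.00 − $86.71 = $1149.29
Federal tax withheld: $1149.29 × 0.1014 = $116.54
Paid family leave insurance: $1236.00 × 0.0023 = $2.84
State disability insurance: $1236.00 × 0.0069 = $8.53
Medical insurance premium: $68.93
Total deductions = $49.44 + $37.27 + $116.54 + $2.84 + $8.53 + $68.93 = $283.55
Net pay = $1236.00 − $283.55 = $952.45

$952.45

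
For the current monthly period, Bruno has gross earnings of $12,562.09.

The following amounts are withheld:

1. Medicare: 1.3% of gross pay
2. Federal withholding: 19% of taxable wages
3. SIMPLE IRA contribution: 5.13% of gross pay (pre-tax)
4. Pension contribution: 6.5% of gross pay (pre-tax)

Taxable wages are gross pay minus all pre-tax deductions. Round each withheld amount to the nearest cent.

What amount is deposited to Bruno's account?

$8,828.59

Pension contribution: $12,562.09 × 0.065 = $816.54
SIMPLE IRA contribution: $12,562.09 × 0.0513 = $644.44
Pre-tax total = $816.54 + $644.44 = $1,460.98
Taxable wages = $12,562.09 − $1,460.98 = $11,101.11
Federal withholding: $11,101.11 × 0.19 = $2,109.21
Medicare: $12,562.09 × 0.013 = $163.31
Total deductions = $816.54 + $644.44 + $2,109.21 + $163.31 = $3,733.50
Net pay = $12,562.09 − $3,733.50 = $8,828.59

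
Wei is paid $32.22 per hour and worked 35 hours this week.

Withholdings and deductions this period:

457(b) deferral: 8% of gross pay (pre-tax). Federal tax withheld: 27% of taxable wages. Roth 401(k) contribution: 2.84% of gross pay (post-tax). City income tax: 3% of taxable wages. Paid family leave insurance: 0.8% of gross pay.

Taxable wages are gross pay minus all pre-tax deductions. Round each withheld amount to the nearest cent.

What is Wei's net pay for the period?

Gross pay: 35 × $32.22 = $1,127.70
457(b) deferral: $1,127.70 × 0.08 = $90.22
Taxable wages = $1,127.70 − $90.22 = $1,037.48
Federal tax withheld: $1,037.48 × 0.27 = $280.12
City income tax: $1,037.48 × 0.03 = $31.12
Paid family leave insurance: $1,127.70 × 0.008 = $9.02
Roth 401(k) contribution: $1,127.70 × 0.0284 = $32.03
Total deductions = $90.22 + $280.12 + $31.12 + $9.02 + $32.03 = $442.51
Net pay = $1,127.70 − $442.51 = $685.19

$685.19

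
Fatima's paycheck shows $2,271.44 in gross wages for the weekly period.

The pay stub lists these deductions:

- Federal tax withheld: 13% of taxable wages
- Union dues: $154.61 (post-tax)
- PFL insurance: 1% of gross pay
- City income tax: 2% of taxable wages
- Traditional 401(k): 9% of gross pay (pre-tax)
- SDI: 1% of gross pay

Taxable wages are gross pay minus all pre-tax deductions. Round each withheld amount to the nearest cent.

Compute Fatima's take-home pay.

$1,556.93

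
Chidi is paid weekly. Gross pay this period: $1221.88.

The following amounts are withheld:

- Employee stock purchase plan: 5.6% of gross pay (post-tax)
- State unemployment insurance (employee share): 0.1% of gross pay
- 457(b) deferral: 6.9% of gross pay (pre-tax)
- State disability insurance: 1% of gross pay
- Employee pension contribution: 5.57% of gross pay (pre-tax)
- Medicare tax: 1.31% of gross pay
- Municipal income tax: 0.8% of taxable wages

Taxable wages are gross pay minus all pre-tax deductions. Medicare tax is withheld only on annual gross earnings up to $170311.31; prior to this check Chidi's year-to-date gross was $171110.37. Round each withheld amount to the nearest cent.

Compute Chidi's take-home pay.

$979.08

Employee pension contribution: $1221.88 × 0.0557 = $68.06
457(b) deferral: $1221.88 × 0.069 = $84.31
Pre-tax total = $68.06 + $84.31 = $152.37
Taxable wages = $1221.88 − $152.37 = $1069.51
Municipal income tax: $1069.51 × 0.008 = $8.56
State disability insurance: $1221.88 × 0.01 = $12.22
Medicare tax: annual cap $170311.31 already reached (YTD $171110.37), so $0.00
State unemployment insurance (employee share): $1221.88 × 0.001 = $1.22
Employee stock purchase plan: $1221.88 × 0.056 = $68.43
Total deductions = $68.06 + $84.31 + $8.56 + $12.22 + $0.00 + $1.22 + $68.43 = $242.80
Net pay = $1221.88 − $242.80 = $979.08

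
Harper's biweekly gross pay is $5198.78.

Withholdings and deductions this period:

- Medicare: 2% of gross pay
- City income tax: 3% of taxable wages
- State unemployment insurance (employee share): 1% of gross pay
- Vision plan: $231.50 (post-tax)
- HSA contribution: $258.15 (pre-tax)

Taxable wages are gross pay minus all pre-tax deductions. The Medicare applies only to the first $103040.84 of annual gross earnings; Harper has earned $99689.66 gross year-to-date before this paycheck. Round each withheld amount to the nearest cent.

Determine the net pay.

$4441.90

HSA contribution: $258.15
Taxable wages = $5198.78 − $258.15 = $4940.63
City income tax: $4940.63 × 0.03 = $148.22
State unemployment insurance (employee share): $5198.78 × 0.01 = $51.99
Medicare: only $103040.84 − $99689.66 = $3351.18 of this check is subject → $3351.18 × 0.02 = $67.02
Vision plan: $231.50
Total deductions = $258.15 + $148.22 + $51.99 + $67.02 + $231.50 = $756.88
Net pay = $5198.78 − $756.88 = $4441.90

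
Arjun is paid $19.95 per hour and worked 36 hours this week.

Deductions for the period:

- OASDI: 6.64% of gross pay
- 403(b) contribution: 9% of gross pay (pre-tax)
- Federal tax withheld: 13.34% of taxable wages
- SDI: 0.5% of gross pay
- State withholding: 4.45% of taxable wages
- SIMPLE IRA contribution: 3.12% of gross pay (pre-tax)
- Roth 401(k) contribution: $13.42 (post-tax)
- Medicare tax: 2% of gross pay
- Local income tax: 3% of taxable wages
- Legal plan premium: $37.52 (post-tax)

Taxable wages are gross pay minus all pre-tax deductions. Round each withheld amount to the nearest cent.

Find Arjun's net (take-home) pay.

$383.35

Gross pay: 36 × $19.95 = $718.20
403(b) contribution: $718.20 × 0.09 = $64.64
SIMPLE IRA contribution: $718.20 × 0.0312 = $22.41
Pre-tax total = $64.64 + $22.41 = $87.05
Taxable wages = $718.20 − $87.05 = $631.15
State withholding: $631.15 × 0.0445 = $28.09
Federal tax withheld: $631.15 × 0.1334 = $84.20
Local income tax: $631.15 × 0.03 = $18.93
SDI: $718.20 × 0.005 = $3.59
OASDI: $718.20 × 0.0664 = $47.69
Medicare tax: $718.20 × 0.02 = $14.36
Roth 401(k) contribution: $13.42
Legal plan premium: $37.52
Total deductions = $64.64 + $22.41 + $28.09 + $84.20 + $18.93 + $3.59 + $47.69 + $14.36 + $13.42 + $37.52 = $334.85
Net pay = $718.20 − $334.85 = $383.35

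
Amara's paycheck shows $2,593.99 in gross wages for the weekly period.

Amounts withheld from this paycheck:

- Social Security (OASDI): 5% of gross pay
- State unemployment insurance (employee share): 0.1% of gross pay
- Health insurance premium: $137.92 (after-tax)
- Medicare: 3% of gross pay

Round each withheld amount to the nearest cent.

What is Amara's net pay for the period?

$2,245.96

Medicare: $2,593.99 × 0.03 = $77.82
Social Security (OASDI): $2,593.99 × 0.05 = $129.70
State unemployment insurance (employee share): $2,593.99 × 0.001 = $2.59
Health insurance premium: $137.92
Total deductions = $77.82 + $129.70 + $2.59 + $137.92 = $348.03
Net pay = $2,593.99 − $348.03 = $2,245.96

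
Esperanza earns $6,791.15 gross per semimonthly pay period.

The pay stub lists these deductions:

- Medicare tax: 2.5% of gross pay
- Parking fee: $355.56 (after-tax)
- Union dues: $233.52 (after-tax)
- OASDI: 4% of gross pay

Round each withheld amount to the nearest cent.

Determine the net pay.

$5,760.64

Medicare tax: $6,791.15 × 0.025 = $169.78
OASDI: $6,791.15 × 0.04 = $271.65
Union dues: $233.52
Parking fee: $355.56
Total deductions = $169.78 + $271.65 + $233.52 + $355.56 = $1,030.51
Net pay = $6,791.15 − $1,030.51 = $5,760.64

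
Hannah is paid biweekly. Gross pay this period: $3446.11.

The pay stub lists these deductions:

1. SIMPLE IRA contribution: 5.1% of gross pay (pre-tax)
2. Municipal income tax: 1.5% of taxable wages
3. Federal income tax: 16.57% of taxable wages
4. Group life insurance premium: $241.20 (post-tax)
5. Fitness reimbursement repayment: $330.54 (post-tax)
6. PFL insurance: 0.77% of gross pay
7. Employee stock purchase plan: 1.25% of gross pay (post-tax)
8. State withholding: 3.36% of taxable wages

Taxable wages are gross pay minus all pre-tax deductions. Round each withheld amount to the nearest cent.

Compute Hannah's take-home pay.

SIMPLE IRA contribution: $3446.11 × 0.051 = $175.75
Taxable wages = $3446.11 − $175.75 = $3270.36
State withholding: $3270.36 × 0.0336 = $109.88
Municipal income tax: $3270.36 × 0.015 = $49.06
Federal income tax: $3270.36 × 0.1657 = $541.90
PFL insurance: $3446.11 × 0.0077 = $26.54
Employee stock purchase plan: $3446.11 × 0.0125 = $43.08
Group life insurance premium: $241.20
Fitness reimbursement repayment: $330.54
Total deductions = $175.75 + $109.88 + $49.06 + $541.90 + $26.54 + $43.08 + $241.20 + $330.54 = $1517.95
Net pay = $3446.11 − $1517.95 = $1928.16

$1928.16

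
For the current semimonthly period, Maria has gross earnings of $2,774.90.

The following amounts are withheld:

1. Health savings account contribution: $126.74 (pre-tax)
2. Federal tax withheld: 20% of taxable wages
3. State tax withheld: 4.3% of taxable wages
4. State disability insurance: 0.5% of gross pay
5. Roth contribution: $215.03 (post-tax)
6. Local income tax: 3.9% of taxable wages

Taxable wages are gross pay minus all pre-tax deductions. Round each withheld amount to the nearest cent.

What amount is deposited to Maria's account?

$1,672.48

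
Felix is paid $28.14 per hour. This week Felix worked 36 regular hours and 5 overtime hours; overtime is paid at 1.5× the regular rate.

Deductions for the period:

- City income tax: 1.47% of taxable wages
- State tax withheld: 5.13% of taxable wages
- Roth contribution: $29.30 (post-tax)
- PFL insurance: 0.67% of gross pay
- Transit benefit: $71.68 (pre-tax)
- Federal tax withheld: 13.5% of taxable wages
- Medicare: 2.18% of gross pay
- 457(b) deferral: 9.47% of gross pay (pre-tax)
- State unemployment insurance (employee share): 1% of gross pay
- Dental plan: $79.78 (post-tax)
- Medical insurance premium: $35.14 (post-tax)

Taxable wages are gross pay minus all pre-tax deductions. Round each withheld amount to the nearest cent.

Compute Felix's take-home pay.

Regular pay: 36 × $28.14 = $1,013.04
Overtime pay: 5 × $28.14 × 1.5 = $211.05
Gross pay = $1,013.04 + $211.05 = $1,224.09
457(b) deferral: $1,224.09 × 0.0947 = $115.92
Transit benefit: $71.68
Pre-tax total = $115.92 + $71.68 = $187.60
Taxable wages = $1,224.09 − $187.60 = $1,036.49
City income tax: $1,036.49 × 0.0147 = $15.24
Federal tax withheld: $1,036.49 × 0.135 = $139.93
State tax withheld: $1,036.49 × 0.0513 = $53.17
State unemployment insurance (employee share): $1,224.09 × 0.01 = $12.24
Medicare: $1,224.09 × 0.0218 = $26.69
PFL insurance: $1,224.09 × 0.0067 = $8.20
Roth contribution: $29.30
Dental plan: $79.78
Medical insurance premium: $35.14
Total deductions = $115.92 + $71.68 + $15.24 + $139.93 + $53.17 + $12.24 + $26.69 + $8.20 + $29.30 + $79.78 + $35.14 = $587.29
Net pay = $1,224.09 − $587.29 = $636.80

$636.80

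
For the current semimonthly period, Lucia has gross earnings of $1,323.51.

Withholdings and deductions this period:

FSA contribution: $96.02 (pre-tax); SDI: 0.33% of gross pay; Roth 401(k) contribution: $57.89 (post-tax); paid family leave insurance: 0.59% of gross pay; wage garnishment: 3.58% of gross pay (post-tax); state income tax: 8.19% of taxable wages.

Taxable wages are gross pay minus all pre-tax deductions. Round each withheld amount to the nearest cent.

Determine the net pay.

FSA contribution: $96.02
Taxable wages = $1,323.51 − $96.02 = $1,227.49
State income tax: $1,227.49 × 0.0819 = $100.53
Paid family leave insurance: $1,323.51 × 0.0059 = $7.81
SDI: $1,323.51 × 0.0033 = $4.37
Roth 401(k) contribution: $57.89
Wage garnishment: $1,323.51 × 0.0358 = $47.38
Total deductions = $96.02 + $100.53 + $7.81 + $4.37 + $57.89 + $47.38 = $314.00
Net pay = $1,323.51 − $314.00 = $1,009.51

$1,009.51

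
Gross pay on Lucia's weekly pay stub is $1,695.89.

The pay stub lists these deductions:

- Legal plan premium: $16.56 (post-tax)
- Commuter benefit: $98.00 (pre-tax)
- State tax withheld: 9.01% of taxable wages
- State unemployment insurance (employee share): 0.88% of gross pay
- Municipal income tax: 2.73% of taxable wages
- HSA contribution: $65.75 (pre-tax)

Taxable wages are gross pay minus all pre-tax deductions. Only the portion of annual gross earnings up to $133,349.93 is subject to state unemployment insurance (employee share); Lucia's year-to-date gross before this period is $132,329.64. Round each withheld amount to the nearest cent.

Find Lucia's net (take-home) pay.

$1,326.72

Commuter benefit: $98.00
HSA contribution: $65.75
Pre-tax total = $98.00 + $65.75 = $163.75
Taxable wages = $1,695.89 − $163.75 = $1,532.14
Municipal income tax: $1,532.14 × 0.0273 = $41.83
State tax withheld: $1,532.14 × 0.0901 = $138.05
State unemployment insurance (employee share): only $133,349.93 − $132,329.64 = $1,020.29 of this check is subject → $1,020.29 × 0.0088 = $8.98
Legal plan premium: $16.56
Total deductions = $98.00 + $65.75 + $41.83 + $138.05 + $8.98 + $16.56 = $369.17
Net pay = $1,695.89 − $369.17 = $1,326.72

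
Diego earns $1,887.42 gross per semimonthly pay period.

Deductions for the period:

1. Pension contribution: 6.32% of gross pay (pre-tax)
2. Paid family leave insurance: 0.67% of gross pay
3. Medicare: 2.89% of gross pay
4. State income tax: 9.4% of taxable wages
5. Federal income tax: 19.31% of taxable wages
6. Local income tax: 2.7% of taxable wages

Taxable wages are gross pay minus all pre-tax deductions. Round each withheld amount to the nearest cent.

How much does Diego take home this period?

$1,145.56

Pension contribution: $1,887.42 × 0.0632 = $119.28
Taxable wages = $1,887.42 − $119.28 = $1,768.14
Local income tax: $1,768.14 × 0.027 = $47.74
State income tax: $1,768.14 × 0.094 = $166.21
Federal income tax: $1,768.14 × 0.1931 = $341.43
Medicare: $1,887.42 × 0.0289 = $54.55
Paid family leave insurance: $1,887.42 × 0.0067 = $12.65
Total deductions = $119.28 + $47.74 + $166.21 + $341.43 + $54.55 + $12.65 = $741.86
Net pay = $1,887.42 − $741.86 = $1,145.56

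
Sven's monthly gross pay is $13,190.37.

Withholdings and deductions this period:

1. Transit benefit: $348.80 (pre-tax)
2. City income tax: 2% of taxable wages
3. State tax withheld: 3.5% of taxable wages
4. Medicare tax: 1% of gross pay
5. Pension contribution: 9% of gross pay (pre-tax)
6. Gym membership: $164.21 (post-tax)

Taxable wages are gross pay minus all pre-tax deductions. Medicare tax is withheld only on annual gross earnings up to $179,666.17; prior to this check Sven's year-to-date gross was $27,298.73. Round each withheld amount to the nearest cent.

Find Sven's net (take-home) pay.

$10,717.33

Transit benefit: $348.80
Pension contribution: $13,190.37 × 0.09 = $1,187.13
Pre-tax total = $348.80 + $1,187.13 = $1,535.93
Taxable wages = $13,190.37 − $1,535.93 = $11,654.44
City income tax: $11,654.44 × 0.02 = $233.09
State tax withheld: $11,654.44 × 0.035 = $407.91
Medicare tax: cap not yet reached, full $13,190.37 is subject → $13,190.37 × 0.01 = $131.90
Gym membership: $164.21
Total deductions = $348.80 + $1,187.13 + $233.09 + $407.91 + $131.90 + $164.21 = $2,473.04
Net pay = $13,190.37 − $2,473.04 = $10,717.33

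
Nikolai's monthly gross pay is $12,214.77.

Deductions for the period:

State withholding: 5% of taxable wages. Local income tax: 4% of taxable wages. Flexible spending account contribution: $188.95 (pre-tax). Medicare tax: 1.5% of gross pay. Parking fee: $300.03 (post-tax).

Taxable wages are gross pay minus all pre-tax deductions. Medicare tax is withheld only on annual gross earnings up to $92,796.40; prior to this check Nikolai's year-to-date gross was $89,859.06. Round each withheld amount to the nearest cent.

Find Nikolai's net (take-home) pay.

$10,599.41

Flexible spending account contribution: $188.95
Taxable wages = $12,214.77 − $188.95 = $12,025.82
State withholding: $12,025.82 × 0.05 = $601.29
Local income tax: $12,025.82 × 0.04 = $481.03
Medicare tax: only $92,796.40 − $89,859.06 = $2,937.34 of this check is subject → $2,937.34 × 0.015 = $44.06
Parking fee: $300.03
Total deductions = $188.95 + $601.29 + $481.03 + $44.06 + $300.03 = $1,615.36
Net pay = $12,214.77 − $1,615.36 = $10,599.41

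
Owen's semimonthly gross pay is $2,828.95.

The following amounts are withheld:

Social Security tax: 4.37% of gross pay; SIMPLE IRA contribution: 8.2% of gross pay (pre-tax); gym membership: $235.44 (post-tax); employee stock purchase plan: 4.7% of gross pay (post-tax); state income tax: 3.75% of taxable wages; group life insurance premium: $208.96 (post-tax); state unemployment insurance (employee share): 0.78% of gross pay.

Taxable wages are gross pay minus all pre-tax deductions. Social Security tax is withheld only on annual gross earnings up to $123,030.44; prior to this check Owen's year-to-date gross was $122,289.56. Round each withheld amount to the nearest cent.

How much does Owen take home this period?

$1,867.78

SIMPLE IRA contribution: $2,828.95 × 0.082 = $231.97
Taxable wages = $2,828.95 − $231.97 = $2,596.98
State income tax: $2,596.98 × 0.0375 = $97.39
Social Security tax: only $123,030.44 − $122,289.56 = $740.88 of this check is subject → $740.88 × 0.0437 = $32.38
State unemployment insurance (employee share): $2,828.95 × 0.0078 = $22.07
Gym membership: $235.44
Employee stock purchase plan: $2,828.95 × 0.047 = $132.96
Group life insurance premium: $208.96
Total deductions = $231.97 + $97.39 + $32.38 + $22.07 + $235.44 + $132.96 + $208.96 = $961.17
Net pay = $2,828.95 − $961.17 = $1,867.78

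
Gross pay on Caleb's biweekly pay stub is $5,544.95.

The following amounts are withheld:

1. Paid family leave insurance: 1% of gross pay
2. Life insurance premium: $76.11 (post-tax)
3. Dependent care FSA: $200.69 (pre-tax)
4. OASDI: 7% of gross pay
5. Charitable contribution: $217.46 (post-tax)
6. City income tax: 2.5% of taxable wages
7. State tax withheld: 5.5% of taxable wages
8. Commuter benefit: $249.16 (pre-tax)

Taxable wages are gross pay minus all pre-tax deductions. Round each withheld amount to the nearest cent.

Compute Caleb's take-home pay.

$3,950.32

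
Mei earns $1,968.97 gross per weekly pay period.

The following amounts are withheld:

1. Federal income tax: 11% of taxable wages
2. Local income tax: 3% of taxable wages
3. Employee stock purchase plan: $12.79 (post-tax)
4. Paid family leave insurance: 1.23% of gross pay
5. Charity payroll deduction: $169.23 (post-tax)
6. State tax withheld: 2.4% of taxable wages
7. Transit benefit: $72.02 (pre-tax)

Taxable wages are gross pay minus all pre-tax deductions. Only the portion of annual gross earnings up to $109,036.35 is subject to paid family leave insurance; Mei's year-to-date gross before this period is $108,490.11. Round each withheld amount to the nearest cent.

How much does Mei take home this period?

Transit benefit: $72.02
Taxable wages = $1,968.97 − $72.02 = $1,896.95
Federal income tax: $1,896.95 × 0.11 = $208.66
Local income tax: $1,896.95 × 0.03 = $56.91
State tax withheld: $1,896.95 × 0.024 = $45.53
Paid family leave insurance: only $109,036.35 − $108,490.11 = $546.24 of this check is subject → $546.24 × 0.0123 = $6.72
Employee stock purchase plan: $12.79
Charity payroll deduction: $169.23
Total deductions = $72.02 + $208.66 + $56.91 + $45.53 + $6.72 + $12.79 + $169.23 = $571.86
Net pay = $1,968.97 − $571.86 = $1,397.11

$1,397.11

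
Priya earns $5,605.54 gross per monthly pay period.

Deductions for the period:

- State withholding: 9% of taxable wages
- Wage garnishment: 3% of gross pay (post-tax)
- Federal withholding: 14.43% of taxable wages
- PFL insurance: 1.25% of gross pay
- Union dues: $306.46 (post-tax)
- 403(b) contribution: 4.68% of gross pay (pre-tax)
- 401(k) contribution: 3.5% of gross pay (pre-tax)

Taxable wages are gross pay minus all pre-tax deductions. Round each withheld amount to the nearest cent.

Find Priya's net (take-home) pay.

401(k) contribution: $5,605.54 × 0.035 = $196.19
403(b) contribution: $5,605.54 × 0.0468 = $262.34
Pre-tax total = $196.19 + $262.34 = $458.53
Taxable wages = $5,605.54 − $458.53 = $5,147.01
Federal withholding: $5,147.01 × 0.1443 = $742.71
State withholding: $5,147.01 × 0.09 = $463.23
PFL insurance: $5,605.54 × 0.0125 = $70.07
Union dues: $306.46
Wage garnishment: $5,605.54 × 0.03 = $168.17
Total deductions = $196.19 + $262.34 + $742.71 + $463.23 + $70.07 + $306.46 + $168.17 = $2,209.17
Net pay = $5,605.54 − $2,209.17 = $3,396.37

$3,396.37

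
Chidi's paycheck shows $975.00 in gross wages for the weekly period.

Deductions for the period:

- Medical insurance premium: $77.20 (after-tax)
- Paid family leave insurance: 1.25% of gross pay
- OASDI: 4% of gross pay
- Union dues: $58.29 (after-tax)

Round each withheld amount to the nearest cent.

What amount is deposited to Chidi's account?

$788.32

Paid family leave insurance: $975.00 × 0.0125 = $12.19
OASDI: $975.00 × 0.04 = $39.00
Medical insurance premium: $77.20
Union dues: $58.29
Total deductions = $12.19 + $39.00 + $77.20 + $58.29 = $186.68
Net pay = $975.00 − $186.68 = $788.32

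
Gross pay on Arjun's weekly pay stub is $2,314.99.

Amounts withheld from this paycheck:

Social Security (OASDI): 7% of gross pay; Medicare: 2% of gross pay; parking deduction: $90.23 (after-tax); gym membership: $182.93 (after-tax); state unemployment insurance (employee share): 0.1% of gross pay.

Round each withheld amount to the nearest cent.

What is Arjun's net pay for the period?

Medicare: $2,314.99 × 0.02 = $46.30
State unemployment insurance (employee share): $2,314.99 × 0.001 = $2.31
Social Security (OASDI): $2,314.99 × 0.07 = $162.05
Gym membership: $182.93
Parking deduction: $90.23
Total deductions = $46.30 + $2.31 + $162.05 + $182.93 + $90.23 = $483.82
Net pay = $2,314.99 − $483.82 = $1,831.17

$1,831.17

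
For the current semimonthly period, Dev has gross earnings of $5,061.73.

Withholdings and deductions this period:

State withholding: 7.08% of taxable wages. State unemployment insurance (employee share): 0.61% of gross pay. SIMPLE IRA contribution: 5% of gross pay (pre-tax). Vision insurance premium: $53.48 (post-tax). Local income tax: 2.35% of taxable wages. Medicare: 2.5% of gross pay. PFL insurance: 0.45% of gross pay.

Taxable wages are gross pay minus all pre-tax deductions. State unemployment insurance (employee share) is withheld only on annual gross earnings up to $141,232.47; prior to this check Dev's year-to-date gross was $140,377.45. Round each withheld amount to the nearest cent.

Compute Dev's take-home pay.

SIMPLE IRA contribution: $5,061.73 × 0.05 = $253.09
Taxable wages = $5,061.73 − $253.09 = $4,808.64
State withholding: $4,808.64 × 0.0708 = $340.45
Local income tax: $4,808.64 × 0.0235 = $113.00
PFL insurance: $5,061.73 × 0.0045 = $22.78
State unemployment insurance (employee share): only $141,232.47 − $140,377.45 = $855.02 of this check is subject → $855.02 × 0.0061 = $5.22
Medicare: $5,061.73 × 0.025 = $126.54
Vision insurance premium: $53.48
Total deductions = $253.09 + $340.45 + $113.00 + $22.78 + $5.22 + $126.54 + $53.48 = $914.56
Net pay = $5,061.73 − $914.56 = $4,147.17

$4,147.17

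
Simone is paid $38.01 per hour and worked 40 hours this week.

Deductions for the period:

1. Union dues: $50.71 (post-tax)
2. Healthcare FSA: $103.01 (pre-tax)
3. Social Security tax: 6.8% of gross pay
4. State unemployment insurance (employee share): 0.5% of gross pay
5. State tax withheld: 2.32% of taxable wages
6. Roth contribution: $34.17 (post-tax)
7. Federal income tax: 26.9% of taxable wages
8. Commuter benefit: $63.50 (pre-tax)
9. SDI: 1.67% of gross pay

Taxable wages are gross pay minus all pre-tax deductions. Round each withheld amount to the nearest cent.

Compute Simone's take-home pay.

$737.02

Gross pay: 40 × $38.01 = $1520.40
Commuter benefit: $63.50
Healthcare FSA: $103.01
Pre-tax total = $63.50 + $103.01 = $166.51
Taxable wages = $1520.40 − $166.51 = $1353.89
State tax withheld: $1353.89 × 0.0232 = $31.41
Federal income tax: $1353.89 × 0.269 = $364.20
State unemployment insurance (employee share): $1520.40 × 0.005 = $7.60
SDI: $1520.40 × 0.0167 = $25.39
Social Security tax: $1520.40 × 0.068 = $103.39
Union dues: $50.71
Roth contribution: $34.17
Total deductions = $63.50 + $103.01 + $31.41 + $364.20 + $7.60 + $25.39 + $103.39 + $50.71 + $34.17 = $783.38
Net pay = $1520.40 − $783.38 = $737.02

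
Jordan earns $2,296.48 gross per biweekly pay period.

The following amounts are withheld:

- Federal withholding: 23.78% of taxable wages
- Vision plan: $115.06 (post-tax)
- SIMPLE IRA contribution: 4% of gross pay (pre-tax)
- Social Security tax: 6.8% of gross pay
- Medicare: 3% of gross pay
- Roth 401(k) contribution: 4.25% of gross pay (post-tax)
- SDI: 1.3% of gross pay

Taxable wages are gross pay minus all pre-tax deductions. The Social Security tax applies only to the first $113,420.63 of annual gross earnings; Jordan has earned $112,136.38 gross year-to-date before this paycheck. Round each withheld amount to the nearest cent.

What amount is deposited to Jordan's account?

SIMPLE IRA contribution: $2,296.48 × 0.04 = $91.86
Taxable wages = $2,296.48 − $91.86 = $2,204.62
Federal withholding: $2,204.62 × 0.2378 = $524.26
SDI: $2,296.48 × 0.013 = $29.85
Medicare: $2,296.48 × 0.03 = $68.89
Social Security tax: only $113,420.63 − $112,136.38 = $1,284.25 of this check is subject → $1,284.25 × 0.068 = $87.33
Vision plan: $115.06
Roth 401(k) contribution: $2,296.48 × 0.0425 = $97.60
Total deductions = $91.86 + $524.26 + $29.85 + $68.89 + $87.33 + $115.06 + $97.60 = $1,014.85
Net pay = $2,296.48 − $1,014.85 = $1,281.63

$1,281.63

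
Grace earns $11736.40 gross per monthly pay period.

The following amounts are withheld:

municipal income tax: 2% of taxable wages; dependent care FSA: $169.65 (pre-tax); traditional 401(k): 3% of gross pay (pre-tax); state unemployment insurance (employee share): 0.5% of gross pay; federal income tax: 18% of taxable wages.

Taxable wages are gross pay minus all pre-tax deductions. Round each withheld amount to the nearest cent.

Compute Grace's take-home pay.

Dependent care FSA: $169.65
Traditional 401(k): $11736.40 × 0.03 = $352.09
Pre-tax total = $169.65 + $352.09 = $521.74
Taxable wages = $11736.40 − $521.74 = $11214.66
Federal income tax: $11214.66 × 0.18 = $2018.64
Municipal income tax: $11214.66 × 0.02 = $224.29
State unemployment insurance (employee share): $11736.40 × 0.005 = $58.68
Total deductions = $169.65 + $352.09 + $2018.64 + $224.29 + $58.68 = $2823.35
Net pay = $11736.40 − $2823.35 = $8913.05

$8913.05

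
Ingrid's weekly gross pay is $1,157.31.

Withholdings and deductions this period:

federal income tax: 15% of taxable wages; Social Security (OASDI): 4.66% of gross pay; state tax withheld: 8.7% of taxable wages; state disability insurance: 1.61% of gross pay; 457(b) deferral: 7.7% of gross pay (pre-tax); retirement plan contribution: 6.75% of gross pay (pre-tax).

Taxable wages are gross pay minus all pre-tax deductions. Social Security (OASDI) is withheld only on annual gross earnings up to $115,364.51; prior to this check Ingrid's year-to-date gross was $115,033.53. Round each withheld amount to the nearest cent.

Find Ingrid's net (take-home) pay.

$721.38

Retirement plan contribution: $1,157.31 × 0.0675 = $78.12
457(b) deferral: $1,157.31 × 0.077 = $89.11
Pre-tax total = $78.12 + $89.11 = $167.23
Taxable wages = $1,157.31 − $167.23 = $990.08
Federal income tax: $990.08 × 0.15 = $148.51
State tax withheld: $990.08 × 0.087 = $86.14
Social Security (OASDI): only $115,364.51 − $115,033.53 = $330.98 of this check is subject → $330.98 × 0.0466 = $15.42
State disability insurance: $1,157.31 × 0.0161 = $18.63
Total deductions = $78.12 + $89.11 + $148.51 + $86.14 + $15.42 + $18.63 = $435.93
Net pay = $1,157.31 − $435.93 = $721.38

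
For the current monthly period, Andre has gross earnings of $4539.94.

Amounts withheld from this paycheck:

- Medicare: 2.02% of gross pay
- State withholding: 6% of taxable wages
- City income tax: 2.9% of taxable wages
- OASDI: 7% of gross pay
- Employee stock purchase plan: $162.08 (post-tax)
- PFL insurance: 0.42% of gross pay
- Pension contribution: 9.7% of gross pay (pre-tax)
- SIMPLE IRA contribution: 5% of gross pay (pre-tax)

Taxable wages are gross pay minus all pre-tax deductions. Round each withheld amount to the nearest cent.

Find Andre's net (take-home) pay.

$2937.26

SIMPLE IRA contribution: $4539.94 × 0.05 = $227.00
Pension contribution: $4539.94 × 0.097 = $440.37
Pre-tax total = $227.00 + $440.37 = $667.37
Taxable wages = $4539.94 − $667.37 = $3872.57
State withholding: $3872.57 × 0.06 = $232.35
City income tax: $3872.57 × 0.029 = $112.30
Medicare: $4539.94 × 0.0202 = $91.71
OASDI: $4539.94 × 0.07 = $317.80
PFL insurance: $4539.94 × 0.0042 = $19.07
Employee stock purchase plan: $162.08
Total deductions = $227.00 + $440.37 + $232.35 + $112.30 + $91.71 + $317.80 + $19.07 + $162.08 = $1602.68
Net pay = $4539.94 − $1602.68 = $2937.26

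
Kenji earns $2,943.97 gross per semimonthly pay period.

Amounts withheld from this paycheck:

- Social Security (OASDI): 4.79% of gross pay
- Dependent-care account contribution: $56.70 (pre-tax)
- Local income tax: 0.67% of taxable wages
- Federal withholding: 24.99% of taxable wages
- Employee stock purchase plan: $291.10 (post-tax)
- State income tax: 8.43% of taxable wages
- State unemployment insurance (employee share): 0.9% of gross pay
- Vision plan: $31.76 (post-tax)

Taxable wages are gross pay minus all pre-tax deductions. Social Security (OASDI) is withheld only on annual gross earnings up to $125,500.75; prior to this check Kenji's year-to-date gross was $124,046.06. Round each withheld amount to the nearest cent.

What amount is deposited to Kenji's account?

$1,483.96

Dependent-care account contribution: $56.70
Taxable wages = $2,943.97 − $56.70 = $2,887.27
Federal withholding: $2,887.27 × 0.2499 = $721.53
Local income tax: $2,887.27 × 0.0067 = $19.34
State income tax: $2,887.27 × 0.0843 = $243.40
State unemployment insurance (employee share): $2,943.97 × 0.009 = $26.50
Social Security (OASDI): only $125,500.75 − $124,046.06 = $1,454.69 of this check is subject → $1,454.69 × 0.0479 = $69.68
Vision plan: $31.76
Employee stock purchase plan: $291.10
Total deductions = $56.70 + $721.53 + $19.34 + $243.40 + $26.50 + $69.68 + $31.76 + $291.10 = $1,460.01
Net pay = $2,943.97 − $1,460.01 = $1,483.96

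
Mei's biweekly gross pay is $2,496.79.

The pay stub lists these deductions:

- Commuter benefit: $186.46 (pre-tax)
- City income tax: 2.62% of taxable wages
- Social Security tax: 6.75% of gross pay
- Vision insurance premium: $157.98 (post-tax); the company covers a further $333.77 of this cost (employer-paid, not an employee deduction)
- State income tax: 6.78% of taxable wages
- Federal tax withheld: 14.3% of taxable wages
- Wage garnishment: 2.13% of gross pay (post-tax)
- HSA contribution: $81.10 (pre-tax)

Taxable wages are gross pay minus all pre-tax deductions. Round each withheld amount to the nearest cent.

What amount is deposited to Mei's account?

Commuter benefit: $186.46
HSA contribution: $81.10
Pre-tax total = $186.46 + $81.10 = $267.56
Taxable wages = $2,496.79 − $267.56 = $2,229.23
State income tax: $2,229.23 × 0.0678 = $151.14
City income tax: $2,229.23 × 0.0262 = $58.41
Federal tax withheld: $2,229.23 × 0.143 = $318.78
Social Security tax: $2,496.79 × 0.0675 = $168.53
Wage garnishment: $2,496.79 × 0.0213 = $53.18
Vision insurance premium: $157.98
(Employer's $333.77 toward vision insurance premium is not withheld from the employee.)
Total deductions = $186.46 + $81.10 + $151.14 + $58.41 + $318.78 + $168.53 + $53.18 + $157.98 = $1,175.58
Net pay = $2,496.79 − $1,175.58 = $1,321.21

$1,321.21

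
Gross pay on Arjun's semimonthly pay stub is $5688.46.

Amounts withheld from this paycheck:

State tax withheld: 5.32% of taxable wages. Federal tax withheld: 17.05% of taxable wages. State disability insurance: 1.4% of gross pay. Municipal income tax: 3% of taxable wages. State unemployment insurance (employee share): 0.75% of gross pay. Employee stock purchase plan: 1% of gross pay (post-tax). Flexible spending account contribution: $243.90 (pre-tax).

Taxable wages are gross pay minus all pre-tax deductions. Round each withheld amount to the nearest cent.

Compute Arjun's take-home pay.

$3884.09

Flexible spending account contribution: $243.90
Taxable wages = $5688.46 − $243.90 = $5444.56
Federal tax withheld: $5444.56 × 0.1705 = $928.30
State tax withheld: $5444.56 × 0.0532 = $289.65
Municipal income tax: $5444.56 × 0.03 = $163.34
State unemployment insurance (employee share): $5688.46 × 0.0075 = $42.66
State disability insurance: $5688.46 × 0.014 = $79.64
Employee stock purchase plan: $5688.46 × 0.01 = $56.88
Total deductions = $243.90 + $928.30 + $289.65 + $163.34 + $42.66 + $79.64 + $56.88 = $1804.37
Net pay = $5688.46 − $1804.37 = $3884.09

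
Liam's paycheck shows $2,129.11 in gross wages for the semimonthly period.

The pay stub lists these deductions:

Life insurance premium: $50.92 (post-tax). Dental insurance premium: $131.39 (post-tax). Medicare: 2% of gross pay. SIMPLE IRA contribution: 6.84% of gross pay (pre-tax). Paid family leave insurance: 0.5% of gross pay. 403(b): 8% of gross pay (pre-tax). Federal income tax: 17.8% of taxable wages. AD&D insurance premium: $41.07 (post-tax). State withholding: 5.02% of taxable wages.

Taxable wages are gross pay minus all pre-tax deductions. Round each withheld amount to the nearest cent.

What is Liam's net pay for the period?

403(b): $2,129.11 × 0.08 = $170.33
SIMPLE IRA contribution: $2,129.11 × 0.0684 = $145.63
Pre-tax total = $170.33 + $145.63 = $315.96
Taxable wages = $2,129.11 − $315.96 = $1,813.15
State withholding: $1,813.15 × 0.0502 = $91.02
Federal income tax: $1,813.15 × 0.178 = $322.74
Paid family leave insurance: $2,129.11 × 0.005 = $10.65
Medicare: $2,129.11 × 0.02 = $42.58
Dental insurance premium: $131.39
AD&D insurance premium: $41.07
Life insurance premium: $50.92
Total deductions = $170.33 + $145.63 + $91.02 + $322.74 + $10.65 + $42.58 + $131.39 + $41.07 + $50.92 = $1,006.33
Net pay = $2,129.11 − $1,006.33 = $1,122.78

$1,122.78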